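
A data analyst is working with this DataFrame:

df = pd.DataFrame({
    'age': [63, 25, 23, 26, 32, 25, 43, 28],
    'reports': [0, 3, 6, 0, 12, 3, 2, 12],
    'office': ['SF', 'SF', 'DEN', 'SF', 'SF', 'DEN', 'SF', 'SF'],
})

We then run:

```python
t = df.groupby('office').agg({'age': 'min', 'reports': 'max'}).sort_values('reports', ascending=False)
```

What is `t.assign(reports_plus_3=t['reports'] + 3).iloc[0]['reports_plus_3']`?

15

group by office: min(age), max(reports):
        age  reports
office              
DEN      23        6
SF       25       12
sort by reports descending:
        age  reports
office              
SF       25       12
DEN      23        6
add column reports_plus_3 = t['reports'] + 3:
        age  reports  reports_plus_3
office                              
SF       25       12              15
DEN      23        6               9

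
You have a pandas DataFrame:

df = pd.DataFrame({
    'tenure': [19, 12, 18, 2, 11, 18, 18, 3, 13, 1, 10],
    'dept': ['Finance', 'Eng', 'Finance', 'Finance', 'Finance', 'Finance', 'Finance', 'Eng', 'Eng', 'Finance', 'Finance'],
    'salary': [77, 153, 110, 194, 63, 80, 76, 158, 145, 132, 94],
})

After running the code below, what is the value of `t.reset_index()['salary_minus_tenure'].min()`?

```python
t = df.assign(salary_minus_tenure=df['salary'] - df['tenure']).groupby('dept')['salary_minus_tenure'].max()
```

add column salary_minus_tenure = df['salary'] - df['tenure']:
    tenure     dept  salary  salary_minus_tenure
0       19  Finance      77                   58
1       12      Eng     153                  141
2       18  Finance     110                   92
3        2  Finance     194                  192
4       11  Finance      63                   52
5       18  Finance      80                   62
6       18  Finance      76                   58
7        3      Eng     158                  155
8       13      Eng     145                  132
9        1  Finance     132                  131
10      10  Finance      94                   84
group by dept, max of salary_minus_tenure:
dept
Eng        155
Finance    192
Name: salary_minus_tenure, dtype: int64
reset_index():
      dept  salary_minus_tenure
0      Eng                  155
1  Finance                  192
So min() = 155.

155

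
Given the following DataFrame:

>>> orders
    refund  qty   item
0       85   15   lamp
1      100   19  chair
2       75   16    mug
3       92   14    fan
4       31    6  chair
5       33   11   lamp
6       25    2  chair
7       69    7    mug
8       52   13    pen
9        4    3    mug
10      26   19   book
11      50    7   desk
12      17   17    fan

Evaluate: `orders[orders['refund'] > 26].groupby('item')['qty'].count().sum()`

filter rows where refund > 26:
    refund  qty   item
0       85   15   lamp
1      100   19  chair
2       75   16    mug
3       92   14    fan
4       31    6  chair
5       33   11   lamp
7       69    7    mug
8       52   13    pen
11      50    7   desk
group by item, count of qty:
item
chair    2
desk     1
fan      1
lamp     2
mug      2
pen      1
Name: qty, dtype: int64
sum of the resulting series → 9

9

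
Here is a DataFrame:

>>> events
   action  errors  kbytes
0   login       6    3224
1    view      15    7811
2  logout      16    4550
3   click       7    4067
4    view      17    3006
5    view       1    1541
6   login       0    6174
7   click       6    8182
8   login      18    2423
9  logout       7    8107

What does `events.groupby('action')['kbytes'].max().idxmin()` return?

group by action, max of kbytes:
action
click     8182
login     6174
logout    8107
view      7811
Name: kbytes, dtype: int64
label with the smallest value → login

login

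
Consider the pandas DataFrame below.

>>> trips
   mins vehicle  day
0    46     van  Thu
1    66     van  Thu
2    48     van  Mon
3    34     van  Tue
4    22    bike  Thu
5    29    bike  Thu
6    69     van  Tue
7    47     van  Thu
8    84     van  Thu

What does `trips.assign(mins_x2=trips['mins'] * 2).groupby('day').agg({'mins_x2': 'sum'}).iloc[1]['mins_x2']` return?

add column mins_x2 = trips['mins'] * 2:
   mins vehicle  day  mins_x2
0    46     van  Thu       92
1    66     van  Thu      132
2    48     van  Mon       96
3    34     van  Tue       68
4    22    bike  Thu       44
5    29    bike  Thu       58
6    69     van  Tue      138
7    47     van  Thu       94
8    84     van  Thu      168
group by day, sum of mins_x2:
     mins_x2
day         
Mon       96
Thu      588
Tue      206

588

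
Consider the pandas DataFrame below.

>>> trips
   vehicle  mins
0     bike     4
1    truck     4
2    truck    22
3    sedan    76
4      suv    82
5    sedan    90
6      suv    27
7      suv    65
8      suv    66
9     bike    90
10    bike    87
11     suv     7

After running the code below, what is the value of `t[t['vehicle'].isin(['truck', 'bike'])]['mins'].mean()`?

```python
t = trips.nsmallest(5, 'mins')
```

10.0

take 5 rows with smallest mins:
   vehicle  mins
0     bike     4
1    truck     4
11     suv     7
2    truck    22
6      suv    27
filter rows where vehicle in ['truck', 'bike']:
  vehicle  mins
0    bike     4
1   truck     4
2   truck    22
Then the mean of column 'mins': 10.0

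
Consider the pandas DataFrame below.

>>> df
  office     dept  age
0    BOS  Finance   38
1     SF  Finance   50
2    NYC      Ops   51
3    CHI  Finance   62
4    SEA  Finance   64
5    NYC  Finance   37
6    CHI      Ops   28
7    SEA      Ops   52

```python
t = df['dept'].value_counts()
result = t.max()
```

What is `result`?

value_counts of dept:
dept
Finance    5
Ops        3
Name: count, dtype: int64
Then the max of the resulting series: 5

5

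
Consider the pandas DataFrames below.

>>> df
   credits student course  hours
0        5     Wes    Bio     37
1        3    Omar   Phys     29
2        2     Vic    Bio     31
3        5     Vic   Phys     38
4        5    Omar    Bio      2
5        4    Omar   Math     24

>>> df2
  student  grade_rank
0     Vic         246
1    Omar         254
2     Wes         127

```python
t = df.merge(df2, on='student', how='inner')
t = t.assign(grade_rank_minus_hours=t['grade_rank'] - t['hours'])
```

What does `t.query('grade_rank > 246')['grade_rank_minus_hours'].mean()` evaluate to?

merge on 'student' (how='inner') → 6 rows:
   credits student course  hours  grade_rank
0        5     Wes    Bio     37         127
1        3    Omar   Phys     29         254
2        2     Vic    Bio     31         246
3        5     Vic   Phys     38         246
4        5    Omar    Bio      2         254
5        4    Omar   Math     24         254
add column grade_rank_minus_hours = t['grade_rank'] - t['hours']:
   credits student course  hours  grade_rank  grade_rank_minus_hours
0        5     Wes    Bio     37         127                      90
1        3    Omar   Phys     29         254                     225
2        2     Vic    Bio     31         246                     215
3        5     Vic   Phys     38         246                     208
4        5    Omar    Bio      2         254                     252
5        4    Omar   Math     24         254                     230
filter rows where grade_rank > 246:
   credits student course  hours  grade_rank  grade_rank_minus_hours
1        3    Omar   Phys     29         254                     225
4        5    Omar    Bio      2         254                     252
5        4    Omar   Math     24         254                     230
Taking the mean of column 'grade_rank_minus_hours' gives 235.666666667.

235.666666667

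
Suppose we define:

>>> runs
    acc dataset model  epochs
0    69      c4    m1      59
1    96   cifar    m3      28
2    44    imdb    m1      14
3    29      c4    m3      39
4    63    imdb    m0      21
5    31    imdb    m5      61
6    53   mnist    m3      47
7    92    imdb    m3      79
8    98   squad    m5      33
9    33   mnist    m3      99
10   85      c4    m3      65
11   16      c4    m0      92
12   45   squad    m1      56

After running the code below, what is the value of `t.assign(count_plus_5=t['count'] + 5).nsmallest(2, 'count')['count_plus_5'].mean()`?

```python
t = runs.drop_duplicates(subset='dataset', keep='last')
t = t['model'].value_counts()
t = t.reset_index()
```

6.0

drop duplicate dataset (keep=last):
    acc dataset model  epochs
1    96   cifar    m3      28
7    92    imdb    m3      79
9    33   mnist    m3      99
11   16      c4    m0      92
12   45   squad    m1      56
value_counts of model:
model
m3    3
m0    1
m1    1
Name: count, dtype: int64
reset_index():
  model  count
0    m3      3
1    m0      1
2    m1      1
add column count_plus_5 = t['count'] + 5:
  model  count  count_plus_5
0    m3      3             8
1    m0      1             6
2    m1      1             6
take 2 rows with smallest count:
  model  count  count_plus_5
1    m0      1             6
2    m1      1             6
Taking the mean of column 'count_plus_5' gives 6.0.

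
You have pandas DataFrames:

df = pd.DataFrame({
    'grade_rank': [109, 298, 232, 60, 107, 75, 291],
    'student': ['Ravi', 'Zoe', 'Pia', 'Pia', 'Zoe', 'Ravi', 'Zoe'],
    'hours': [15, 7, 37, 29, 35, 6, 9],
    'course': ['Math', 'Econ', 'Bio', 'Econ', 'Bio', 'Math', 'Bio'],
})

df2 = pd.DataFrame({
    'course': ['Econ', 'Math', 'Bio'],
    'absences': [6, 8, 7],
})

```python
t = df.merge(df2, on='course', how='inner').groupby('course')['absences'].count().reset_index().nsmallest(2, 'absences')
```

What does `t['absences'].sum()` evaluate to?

4

merge on 'course' (how='inner') → 7 rows:
   grade_rank student  hours course  absences
0         109    Ravi     15   Math         8
1         298     Zoe      7   Econ         6
2         232     Pia     37    Bio         7
3          60     Pia     29   Econ         6
4         107     Zoe     35    Bio         7
5          75    Ravi      6   Math         8
6         291     Zoe      9    Bio         7
group by course, count of absences:
course
Bio     3
Econ    2
Math    2
Name: absences, dtype: int64
reset_index():
  course  absences
0    Bio         3
1   Econ         2
2   Math         2
take 2 rows with smallest absences:
  course  absences
1   Econ         2
2   Math         2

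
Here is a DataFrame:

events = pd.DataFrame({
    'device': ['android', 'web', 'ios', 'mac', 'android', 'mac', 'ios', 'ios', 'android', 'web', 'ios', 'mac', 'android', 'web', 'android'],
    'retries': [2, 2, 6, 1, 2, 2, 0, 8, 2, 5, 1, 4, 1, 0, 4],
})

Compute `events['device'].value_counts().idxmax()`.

android

value_counts of device:
device
android    5
ios        4
web        3
mac        3
Name: count, dtype: int64
So idxmax() = android.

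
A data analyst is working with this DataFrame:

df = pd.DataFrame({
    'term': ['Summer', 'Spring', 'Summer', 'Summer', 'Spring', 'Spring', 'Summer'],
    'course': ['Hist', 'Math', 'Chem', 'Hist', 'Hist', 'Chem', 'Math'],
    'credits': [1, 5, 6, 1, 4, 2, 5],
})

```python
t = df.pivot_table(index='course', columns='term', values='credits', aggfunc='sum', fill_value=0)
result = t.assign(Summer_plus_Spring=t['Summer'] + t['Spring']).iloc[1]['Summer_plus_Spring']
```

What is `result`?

pivot: rows=course, cols=term, sum(credits):
term    Spring  Summer
course                
Chem         2       6
Hist         4       2
Math         5       5
add column Summer_plus_Spring = t['Summer'] + t['Spring']:
term    Spring  Summer  Summer_plus_Spring
course                                    
Chem         2       6                   8
Hist         4       2                   6
Math         5       5                  10
Finally, value at position 1, column 'Summer_plus_Spring' = 6.

6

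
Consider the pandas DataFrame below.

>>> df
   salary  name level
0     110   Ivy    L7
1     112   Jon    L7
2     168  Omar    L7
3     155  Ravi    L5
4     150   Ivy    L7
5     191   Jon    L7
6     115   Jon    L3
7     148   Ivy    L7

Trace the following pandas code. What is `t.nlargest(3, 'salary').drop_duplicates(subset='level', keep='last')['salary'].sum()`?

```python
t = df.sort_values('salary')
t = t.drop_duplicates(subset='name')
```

sort by salary:
   salary  name level
0     110   Ivy    L7
1     112   Jon    L7
6     115   Jon    L3
7     148   Ivy    L7
4     150   Ivy    L7
3     155  Ravi    L5
2     168  Omar    L7
5     191   Jon    L7
drop duplicate name (keep=first):
   salary  name level
0     110   Ivy    L7
1     112   Jon    L7
3     155  Ravi    L5
2     168  Omar    L7
take 3 rows with largest salary:
   salary  name level
2     168  Omar    L7
3     155  Ravi    L5
1     112   Jon    L7
drop duplicate level (keep=last):
   salary  name level
3     155  Ravi    L5
1     112   Jon    L7
Finally, sum of column 'salary' = 267.

267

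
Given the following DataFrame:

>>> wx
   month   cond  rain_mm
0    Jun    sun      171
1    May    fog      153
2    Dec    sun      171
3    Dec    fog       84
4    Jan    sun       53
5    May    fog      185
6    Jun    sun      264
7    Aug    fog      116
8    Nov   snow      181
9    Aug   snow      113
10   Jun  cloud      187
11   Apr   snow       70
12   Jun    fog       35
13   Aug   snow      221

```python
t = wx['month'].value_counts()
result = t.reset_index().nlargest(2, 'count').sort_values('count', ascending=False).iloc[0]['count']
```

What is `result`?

value_counts of month:
month
Jun    4
Aug    3
May    2
Dec    2
Jan    1
Nov    1
Apr    1
Name: count, dtype: int64
reset_index():
  month  count
0   Jun      4
1   Aug      3
2   May      2
3   Dec      2
4   Jan      1
5   Nov      1
6   Apr      1
take 2 rows with largest count:
  month  count
0   Jun      4
1   Aug      3
sort by count descending:
  month  count
0   Jun      4
1   Aug      3
Hence 4.

4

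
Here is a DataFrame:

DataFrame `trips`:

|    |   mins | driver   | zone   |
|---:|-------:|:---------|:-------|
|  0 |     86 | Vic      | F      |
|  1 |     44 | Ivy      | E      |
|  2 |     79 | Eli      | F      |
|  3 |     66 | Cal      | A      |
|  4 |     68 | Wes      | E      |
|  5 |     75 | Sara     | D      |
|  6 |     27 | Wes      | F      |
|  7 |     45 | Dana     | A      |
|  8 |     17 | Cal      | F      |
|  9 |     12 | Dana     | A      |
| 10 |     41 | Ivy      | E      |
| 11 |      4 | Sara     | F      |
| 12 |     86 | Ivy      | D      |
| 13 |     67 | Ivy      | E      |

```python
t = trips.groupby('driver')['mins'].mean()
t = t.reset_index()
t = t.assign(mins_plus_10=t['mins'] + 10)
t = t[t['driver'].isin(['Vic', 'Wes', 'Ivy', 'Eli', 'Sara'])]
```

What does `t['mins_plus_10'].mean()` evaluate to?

group by driver, mean of mins:
driver
Cal     41.5
Dana    28.5
Eli     79.0
Ivy     59.5
Sara    39.5
Vic     86.0
Wes     47.5
Name: mins, dtype: float64
reset_index():
  driver  mins
0    Cal  41.5
1   Dana  28.5
2    Eli  79.0
3    Ivy  59.5
4   Sara  39.5
5    Vic  86.0
6    Wes  47.5
add column mins_plus_10 = t['mins'] + 10:
  driver  mins  mins_plus_10
0    Cal  41.5          51.5
1   Dana  28.5          38.5
2    Eli  79.0          89.0
3    Ivy  59.5          69.5
4   Sara  39.5          49.5
5    Vic  86.0          96.0
6    Wes  47.5          57.5
filter rows where driver in ['Vic', 'Wes', 'Ivy', 'Eli', 'Sara']:
  driver  mins  mins_plus_10
2    Eli  79.0          89.0
3    Ivy  59.5          69.5
4   Sara  39.5          49.5
5    Vic  86.0          96.0
6    Wes  47.5          57.5
The mean of column 'mins_plus_10' is 72.3.

72.3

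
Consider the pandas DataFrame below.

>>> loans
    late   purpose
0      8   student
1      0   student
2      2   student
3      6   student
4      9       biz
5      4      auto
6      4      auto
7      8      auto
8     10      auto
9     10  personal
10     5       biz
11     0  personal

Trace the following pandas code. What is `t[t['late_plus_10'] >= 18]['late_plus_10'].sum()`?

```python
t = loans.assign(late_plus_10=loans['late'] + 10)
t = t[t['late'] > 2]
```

95

add column late_plus_10 = loans['late'] + 10:
    late   purpose  late_plus_10
0      8   student            18
1      0   student            10
2      2   student            12
3      6   student            16
4      9       biz            19
5      4      auto            14
6      4      auto            14
7      8      auto            18
8     10      auto            20
9     10  personal            20
10     5       biz            15
11     0  personal            10
filter rows where late > 2:
    late   purpose  late_plus_10
0      8   student            18
3      6   student            16
4      9       biz            19
5      4      auto            14
6      4      auto            14
7      8      auto            18
8     10      auto            20
9     10  personal            20
10     5       biz            15
filter rows where late_plus_10 >= 18:
   late   purpose  late_plus_10
0     8   student            18
4     9       biz            19
7     8      auto            18
8    10      auto            20
9    10  personal            20
Then the sum of column 'late_plus_10': 95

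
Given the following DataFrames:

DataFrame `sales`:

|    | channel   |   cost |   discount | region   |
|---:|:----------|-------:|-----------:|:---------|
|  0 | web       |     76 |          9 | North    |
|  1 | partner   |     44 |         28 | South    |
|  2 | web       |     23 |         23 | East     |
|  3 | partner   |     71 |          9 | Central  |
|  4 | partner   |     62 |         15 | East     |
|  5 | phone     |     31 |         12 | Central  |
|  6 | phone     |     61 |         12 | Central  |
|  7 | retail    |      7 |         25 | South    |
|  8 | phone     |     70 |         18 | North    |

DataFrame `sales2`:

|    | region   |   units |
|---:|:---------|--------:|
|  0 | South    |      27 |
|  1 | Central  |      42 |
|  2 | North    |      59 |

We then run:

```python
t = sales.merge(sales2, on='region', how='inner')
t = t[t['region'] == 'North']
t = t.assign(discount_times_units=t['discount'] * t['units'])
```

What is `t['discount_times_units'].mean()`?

796.5

merge on 'region' (how='inner') → 7 rows:
   channel  cost  discount   region  units
0      web    76         9    North     59
1  partner    44        28    South     27
2  partner    71         9  Central     42
3    phone    31        12  Central     42
4    phone    61        12  Central     42
5   retail     7        25    South     27
6    phone    70        18    North     59
filter rows where region == 'North':
  channel  cost  discount region  units
0     web    76         9  North     59
6   phone    70        18  North     59
add column discount_times_units = t['discount'] * t['units']:
  channel  cost  discount region  units  discount_times_units
0     web    76         9  North     59                   531
6   phone    70        18  North     59                  1062
Then the mean of column 'discount_times_units': 796.5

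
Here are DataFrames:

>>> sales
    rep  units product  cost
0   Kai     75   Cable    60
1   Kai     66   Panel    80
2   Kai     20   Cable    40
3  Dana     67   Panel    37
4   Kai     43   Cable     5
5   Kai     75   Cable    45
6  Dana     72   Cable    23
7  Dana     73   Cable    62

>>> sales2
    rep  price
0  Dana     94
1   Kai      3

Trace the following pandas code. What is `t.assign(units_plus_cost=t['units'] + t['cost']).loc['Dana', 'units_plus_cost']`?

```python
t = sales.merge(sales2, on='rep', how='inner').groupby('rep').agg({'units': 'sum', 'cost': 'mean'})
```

merge on 'rep' (how='inner') → 8 rows:
    rep  units product  cost  price
0   Kai     75   Cable    60      3
1   Kai     66   Panel    80      3
2   Kai     20   Cable    40      3
3  Dana     67   Panel    37     94
4   Kai     43   Cable     5      3
5   Kai     75   Cable    45      3
6  Dana     72   Cable    23     94
7  Dana     73   Cable    62     94
group by rep: sum(units), mean(cost):
      units       cost
rep                   
Dana    212  40.666667
Kai     279  46.000000
add column units_plus_cost = t['units'] + t['cost']:
      units       cost  units_plus_cost
rep                                    
Dana    212  40.666667       252.666667
Kai     279  46.000000       325.000000

252.666666667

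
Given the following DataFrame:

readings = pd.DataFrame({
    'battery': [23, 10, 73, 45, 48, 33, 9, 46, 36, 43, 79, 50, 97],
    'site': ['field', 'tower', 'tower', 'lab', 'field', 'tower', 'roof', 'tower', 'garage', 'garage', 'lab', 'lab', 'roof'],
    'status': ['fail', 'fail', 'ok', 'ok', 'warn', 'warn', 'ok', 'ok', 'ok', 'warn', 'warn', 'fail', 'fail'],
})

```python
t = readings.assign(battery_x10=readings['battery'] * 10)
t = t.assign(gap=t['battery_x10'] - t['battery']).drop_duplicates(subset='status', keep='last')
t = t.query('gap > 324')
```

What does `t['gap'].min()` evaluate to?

add column battery_x10 = readings['battery'] * 10:
    battery    site status  battery_x10
0        23   field   fail          230
1        10   tower   fail          100
2        73   tower     ok          730
3        45     lab     ok          450
4        48   field   warn          480
5        33   tower   warn          330
6         9    roof     ok           90
7        46   tower     ok          460
8        36  garage     ok          360
9        43  garage   warn          430
10       79     lab   warn          790
11       50     lab   fail          500
12       97    roof   fail          970
add column gap = t['battery_x10'] - t['battery']:
    battery    site status  battery_x10  gap
0        23   field   fail          230  207
1        10   tower   fail          100   90
2        73   tower     ok          730  657
3        45     lab     ok          450  405
4        48   field   warn          480  432
5        33   tower   warn          330  297
6         9    roof     ok           90   81
7        46   tower     ok          460  414
8        36  garage     ok          360  324
9        43  garage   warn          430  387
10       79     lab   warn          790  711
11       50     lab   fail          500  450
12       97    roof   fail          970  873
drop duplicate status (keep=last):
    battery    site status  battery_x10  gap
8        36  garage     ok          360  324
10       79     lab   warn          790  711
12       97    roof   fail          970  873
filter rows where gap > 324:
    battery  site status  battery_x10  gap
10       79   lab   warn          790  711
12       97  roof   fail          970  873
Taking the min of column 'gap' gives 711.

711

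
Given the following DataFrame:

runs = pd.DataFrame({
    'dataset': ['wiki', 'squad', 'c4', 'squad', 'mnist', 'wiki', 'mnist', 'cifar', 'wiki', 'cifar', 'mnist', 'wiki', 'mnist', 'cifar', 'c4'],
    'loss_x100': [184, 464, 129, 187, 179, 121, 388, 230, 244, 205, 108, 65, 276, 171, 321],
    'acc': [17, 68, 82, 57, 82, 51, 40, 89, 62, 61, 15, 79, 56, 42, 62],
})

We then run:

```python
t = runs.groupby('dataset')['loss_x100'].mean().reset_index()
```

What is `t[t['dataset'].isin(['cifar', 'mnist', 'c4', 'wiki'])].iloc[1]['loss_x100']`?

group by dataset, mean of loss_x100:
dataset
c4       225.00
cifar    202.00
mnist    237.75
squad    325.50
wiki     153.50
Name: loss_x100, dtype: float64
reset_index():
  dataset  loss_x100
0      c4     225.00
1   cifar     202.00
2   mnist     237.75
3   squad     325.50
4    wiki     153.50
filter rows where dataset in ['cifar', 'mnist', 'c4', 'wiki']:
  dataset  loss_x100
0      c4     225.00
1   cifar     202.00
2   mnist     237.75
4    wiki     153.50
Taking the value at position 1, column 'loss_x100' gives 202.0.

202.0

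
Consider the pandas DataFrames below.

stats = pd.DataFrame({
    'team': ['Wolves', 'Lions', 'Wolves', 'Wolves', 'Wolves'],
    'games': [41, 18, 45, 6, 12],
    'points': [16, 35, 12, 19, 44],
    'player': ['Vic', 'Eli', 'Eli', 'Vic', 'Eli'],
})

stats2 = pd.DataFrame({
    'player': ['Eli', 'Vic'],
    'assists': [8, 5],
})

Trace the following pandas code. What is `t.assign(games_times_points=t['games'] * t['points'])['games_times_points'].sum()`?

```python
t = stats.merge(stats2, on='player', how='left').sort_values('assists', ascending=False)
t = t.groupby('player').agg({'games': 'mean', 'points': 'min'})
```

merge on 'player' (how='left') → 5 rows:
     team  games  points player  assists
0  Wolves     41      16    Vic        5
1   Lions     18      35    Eli        8
2  Wolves     45      12    Eli        8
3  Wolves      6      19    Vic        5
4  Wolves     12      44    Eli        8
sort by assists descending:
     team  games  points player  assists
1   Lions     18      35    Eli        8
2  Wolves     45      12    Eli        8
4  Wolves     12      44    Eli        8
0  Wolves     41      16    Vic        5
3  Wolves      6      19    Vic        5
group by player: mean(games), min(points):
        games  points
player               
Eli      25.0      12
Vic      23.5      16
add column games_times_points = t['games'] * t['points']:
        games  points  games_times_points
player                                   
Eli      25.0      12               300.0
Vic      23.5      16               376.0
Taking the sum of column 'games_times_points' gives 676.0.

676.0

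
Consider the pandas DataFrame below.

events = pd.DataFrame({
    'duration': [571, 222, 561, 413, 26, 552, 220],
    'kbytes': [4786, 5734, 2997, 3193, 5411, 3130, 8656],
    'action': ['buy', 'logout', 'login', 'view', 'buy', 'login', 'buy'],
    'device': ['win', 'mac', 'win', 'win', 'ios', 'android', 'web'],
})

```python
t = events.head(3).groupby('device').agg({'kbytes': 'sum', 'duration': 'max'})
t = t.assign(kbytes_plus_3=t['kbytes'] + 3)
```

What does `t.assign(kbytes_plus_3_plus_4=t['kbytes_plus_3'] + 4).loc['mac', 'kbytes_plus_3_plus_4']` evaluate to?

take first 3 rows:
   duration  kbytes  action device
0       571    4786     buy    win
1       222    5734  logout    mac
2       561    2997   login    win
group by device: sum(kbytes), max(duration):
        kbytes  duration
device                  
mac       5734       222
win       7783       571
add column kbytes_plus_3 = t['kbytes'] + 3:
        kbytes  duration  kbytes_plus_3
device                                 
mac       5734       222           5737
win       7783       571           7786
add column kbytes_plus_3_plus_4 = t['kbytes_plus_3'] + 4:
        kbytes  duration  kbytes_plus_3  kbytes_plus_3_plus_4
device                                                       
mac       5734       222           5737                  5741
win       7783       571           7786                  7790

5741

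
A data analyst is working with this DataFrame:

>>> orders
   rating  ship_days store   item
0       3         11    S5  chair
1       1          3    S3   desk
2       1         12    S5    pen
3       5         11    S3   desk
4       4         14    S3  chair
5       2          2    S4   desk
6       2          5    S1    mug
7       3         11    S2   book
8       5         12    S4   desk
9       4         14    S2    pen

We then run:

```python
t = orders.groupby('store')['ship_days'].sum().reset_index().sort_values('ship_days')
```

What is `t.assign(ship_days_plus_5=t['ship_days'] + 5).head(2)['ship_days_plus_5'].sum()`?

29

group by store, sum of ship_days:
store
S1     5
S2    25
S3    28
S4    14
S5    23
Name: ship_days, dtype: int64
reset_index():
  store  ship_days
0    S1          5
1    S2         25
2    S3         28
3    S4         14
4    S5         23
sort by ship_days:
  store  ship_days
0    S1          5
3    S4         14
4    S5         23
1    S2         25
2    S3         28
add column ship_days_plus_5 = t['ship_days'] + 5:
  store  ship_days  ship_days_plus_5
0    S1          5                10
3    S4         14                19
4    S5         23                28
1    S2         25                30
2    S3         28                33
take first 2 rows:
  store  ship_days  ship_days_plus_5
0    S1          5                10
3    S4         14                19
Finally, sum of column 'ship_days_plus_5' = 29.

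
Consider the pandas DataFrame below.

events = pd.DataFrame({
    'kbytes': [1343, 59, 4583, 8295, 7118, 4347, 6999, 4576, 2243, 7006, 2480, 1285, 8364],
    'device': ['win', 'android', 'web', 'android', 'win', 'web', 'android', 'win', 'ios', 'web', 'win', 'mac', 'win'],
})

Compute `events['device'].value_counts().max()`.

5

value_counts of device:
device
win        5
android    3
web        3
ios        1
mac        1
Name: count, dtype: int64
The max of the resulting series is 5.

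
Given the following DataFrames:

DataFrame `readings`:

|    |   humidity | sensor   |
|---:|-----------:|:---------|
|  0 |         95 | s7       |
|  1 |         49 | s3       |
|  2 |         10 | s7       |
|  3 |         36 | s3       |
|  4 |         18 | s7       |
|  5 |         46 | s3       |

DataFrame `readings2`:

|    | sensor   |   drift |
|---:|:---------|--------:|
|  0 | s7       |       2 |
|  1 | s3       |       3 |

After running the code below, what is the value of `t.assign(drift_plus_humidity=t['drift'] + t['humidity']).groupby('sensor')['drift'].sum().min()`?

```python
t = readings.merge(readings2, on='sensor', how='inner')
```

6

merge on 'sensor' (how='inner') → 6 rows:
   humidity sensor  drift
0        95     s7      2
1        49     s3      3
2        10     s7      2
3        36     s3      3
4        18     s7      2
5        46     s3      3
add column drift_plus_humidity = t['drift'] + t['humidity']:
   humidity sensor  drift  drift_plus_humidity
0        95     s7      2                   97
1        49     s3      3                   52
2        10     s7      2                   12
3        36     s3      3                   39
4        18     s7      2                   20
5        46     s3      3                   49
group by sensor, sum of drift:
sensor
s3    9
s7    6
Name: drift, dtype: int64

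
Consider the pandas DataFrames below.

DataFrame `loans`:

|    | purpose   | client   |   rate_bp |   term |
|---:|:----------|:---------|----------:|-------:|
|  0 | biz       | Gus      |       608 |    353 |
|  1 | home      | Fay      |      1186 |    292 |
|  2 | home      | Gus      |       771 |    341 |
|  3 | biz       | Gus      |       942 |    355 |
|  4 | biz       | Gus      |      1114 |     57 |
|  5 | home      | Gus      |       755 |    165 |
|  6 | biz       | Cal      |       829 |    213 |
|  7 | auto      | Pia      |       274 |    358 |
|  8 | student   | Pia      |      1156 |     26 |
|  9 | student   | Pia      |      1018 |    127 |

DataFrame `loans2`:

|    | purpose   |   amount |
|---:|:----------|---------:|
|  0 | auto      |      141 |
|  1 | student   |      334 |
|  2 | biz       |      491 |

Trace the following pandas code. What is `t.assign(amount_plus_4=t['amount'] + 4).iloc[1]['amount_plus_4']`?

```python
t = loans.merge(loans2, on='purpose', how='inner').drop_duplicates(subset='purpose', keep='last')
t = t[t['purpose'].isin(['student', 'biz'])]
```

338

merge on 'purpose' (how='inner') → 7 rows:
   purpose client  rate_bp  term  amount
0      biz    Gus      608   353     491
1      biz    Gus      942   355     491
2      biz    Gus     1114    57     491
3      biz    Cal      829   213     491
4     auto    Pia      274   358     141
5  student    Pia     1156    26     334
6  student    Pia     1018   127     334
drop duplicate purpose (keep=last):
   purpose client  rate_bp  term  amount
3      biz    Cal      829   213     491
4     auto    Pia      274   358     141
6  student    Pia     1018   127     334
filter rows where purpose in ['student', 'biz']:
   purpose client  rate_bp  term  amount
3      biz    Cal      829   213     491
6  student    Pia     1018   127     334
add column amount_plus_4 = t['amount'] + 4:
   purpose client  rate_bp  term  amount  amount_plus_4
3      biz    Cal      829   213     491            495
6  student    Pia     1018   127     334            338
So iloc[1]['amount_plus_4'] = 338.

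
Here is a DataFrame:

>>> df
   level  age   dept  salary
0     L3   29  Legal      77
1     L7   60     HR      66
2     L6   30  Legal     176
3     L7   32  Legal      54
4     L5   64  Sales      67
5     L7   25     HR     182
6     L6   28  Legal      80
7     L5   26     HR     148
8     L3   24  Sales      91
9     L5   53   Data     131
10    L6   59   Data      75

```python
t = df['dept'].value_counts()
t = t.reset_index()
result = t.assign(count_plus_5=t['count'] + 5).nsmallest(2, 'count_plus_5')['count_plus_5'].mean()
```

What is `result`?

7.0

value_counts of dept:
dept
Legal    4
HR       3
Sales    2
Data     2
Name: count, dtype: int64
reset_index():
    dept  count
0  Legal      4
1     HR      3
2  Sales      2
3   Data      2
add column count_plus_5 = t['count'] + 5:
    dept  count  count_plus_5
0  Legal      4             9
1     HR      3             8
2  Sales      2             7
3   Data      2             7
take 2 rows with smallest count_plus_5:
    dept  count  count_plus_5
2  Sales      2             7
3   Data      2             7
Then the mean of column 'count_plus_5': 7.0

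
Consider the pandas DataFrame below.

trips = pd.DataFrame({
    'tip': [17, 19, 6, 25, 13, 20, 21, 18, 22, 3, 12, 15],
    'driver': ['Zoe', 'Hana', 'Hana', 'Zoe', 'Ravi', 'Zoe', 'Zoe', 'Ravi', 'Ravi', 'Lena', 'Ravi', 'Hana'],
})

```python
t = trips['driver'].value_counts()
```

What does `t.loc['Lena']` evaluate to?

value_counts of driver:
driver
Zoe     4
Ravi    4
Hana    3
Lena    1
Name: count, dtype: int64
Taking the value at index 'Lena' gives 1.

1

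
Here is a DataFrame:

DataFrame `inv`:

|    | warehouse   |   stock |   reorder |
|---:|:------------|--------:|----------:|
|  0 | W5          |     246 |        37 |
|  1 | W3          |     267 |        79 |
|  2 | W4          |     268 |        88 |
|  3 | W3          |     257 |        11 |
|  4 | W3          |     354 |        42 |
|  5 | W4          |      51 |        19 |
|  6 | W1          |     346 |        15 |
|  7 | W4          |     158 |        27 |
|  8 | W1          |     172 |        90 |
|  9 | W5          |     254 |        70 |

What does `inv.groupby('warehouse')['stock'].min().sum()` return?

group by warehouse, min of stock:
warehouse
W1    172
W3    257
W4     51
W5    246
Name: stock, dtype: int64
The sum of the resulting series is 726.

726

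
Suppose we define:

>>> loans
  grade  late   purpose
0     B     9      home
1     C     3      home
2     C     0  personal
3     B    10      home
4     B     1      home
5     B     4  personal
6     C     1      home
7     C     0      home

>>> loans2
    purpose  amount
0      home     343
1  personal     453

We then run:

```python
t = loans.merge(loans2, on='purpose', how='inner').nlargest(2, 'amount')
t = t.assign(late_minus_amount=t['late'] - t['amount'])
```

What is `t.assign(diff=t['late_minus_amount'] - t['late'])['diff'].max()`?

-453

merge on 'purpose' (how='inner') → 8 rows:
  grade  late   purpose  amount
0     B     9      home     343
1     C     3      home     343
2     C     0  personal     453
3     B    10      home     343
4     B     1      home     343
5     B     4  personal     453
6     C     1      home     343
7     C     0      home     343
take 2 rows with largest amount:
  grade  late   purpose  amount
2     C     0  personal     453
5     B     4  personal     453
add column late_minus_amount = t['late'] - t['amount']:
  grade  late   purpose  amount  late_minus_amount
2     C     0  personal     453               -453
5     B     4  personal     453               -449
add column diff = t['late_minus_amount'] - t['late']:
  grade  late   purpose  amount  late_minus_amount  diff
2     C     0  personal     453               -453  -453
5     B     4  personal     453               -449  -453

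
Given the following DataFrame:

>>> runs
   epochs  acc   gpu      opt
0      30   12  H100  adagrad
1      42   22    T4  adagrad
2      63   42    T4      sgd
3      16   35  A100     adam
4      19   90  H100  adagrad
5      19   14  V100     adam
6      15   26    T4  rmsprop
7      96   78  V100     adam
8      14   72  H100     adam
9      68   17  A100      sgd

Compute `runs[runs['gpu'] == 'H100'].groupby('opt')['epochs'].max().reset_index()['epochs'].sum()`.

filter rows where gpu == 'H100':
   epochs  acc   gpu      opt
0      30   12  H100  adagrad
4      19   90  H100  adagrad
8      14   72  H100     adam
group by opt, max of epochs:
opt
adagrad    30
adam       14
Name: epochs, dtype: int64
reset_index():
       opt  epochs
0  adagrad      30
1     adam      14
Then the sum of column 'epochs': 44

44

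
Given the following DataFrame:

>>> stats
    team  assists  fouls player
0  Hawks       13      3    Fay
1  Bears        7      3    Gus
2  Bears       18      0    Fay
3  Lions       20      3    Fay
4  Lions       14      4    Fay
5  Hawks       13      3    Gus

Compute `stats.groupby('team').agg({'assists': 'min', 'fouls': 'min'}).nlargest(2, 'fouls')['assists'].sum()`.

group by team: min(assists), min(fouls):
       assists  fouls
team                 
Bears        7      0
Hawks       13      3
Lions       14      3
take 2 rows with largest fouls:
       assists  fouls
team                 
Hawks       13      3
Lions       14      3
Reading off the sum of column 'assists', we get 27.

27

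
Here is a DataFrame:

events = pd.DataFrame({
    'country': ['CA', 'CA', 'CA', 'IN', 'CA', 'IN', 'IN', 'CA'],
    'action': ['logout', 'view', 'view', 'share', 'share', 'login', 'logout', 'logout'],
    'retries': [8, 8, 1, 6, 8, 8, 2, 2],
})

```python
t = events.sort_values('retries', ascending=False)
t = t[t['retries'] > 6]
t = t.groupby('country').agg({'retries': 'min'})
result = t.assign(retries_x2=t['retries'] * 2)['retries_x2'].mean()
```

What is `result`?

16.0

sort by retries descending:
  country  action  retries
0      CA  logout        8
1      CA    view        8
4      CA   share        8
5      IN   login        8
3      IN   share        6
6      IN  logout        2
7      CA  logout        2
2      CA    view        1
filter rows where retries > 6:
  country  action  retries
0      CA  logout        8
1      CA    view        8
4      CA   share        8
5      IN   login        8
group by country, min of retries:
         retries
country         
CA             8
IN             8
add column retries_x2 = t['retries'] * 2:
         retries  retries_x2
country                     
CA             8          16
IN             8          16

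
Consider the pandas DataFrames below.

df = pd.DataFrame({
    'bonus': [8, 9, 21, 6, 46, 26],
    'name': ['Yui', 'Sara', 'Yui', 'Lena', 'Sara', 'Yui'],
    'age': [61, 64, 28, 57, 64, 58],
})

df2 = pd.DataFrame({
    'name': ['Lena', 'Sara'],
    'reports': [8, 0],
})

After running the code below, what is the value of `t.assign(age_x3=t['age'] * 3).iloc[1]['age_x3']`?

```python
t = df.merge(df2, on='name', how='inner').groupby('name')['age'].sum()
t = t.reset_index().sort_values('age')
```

merge on 'name' (how='inner') → 3 rows:
   bonus  name  age  reports
0      9  Sara   64        0
1      6  Lena   57        8
2     46  Sara   64        0
group by name, sum of age:
name
Lena     57
Sara    128
Name: age, dtype: int64
reset_index():
   name  age
0  Lena   57
1  Sara  128
sort by age:
   name  age
0  Lena   57
1  Sara  128
add column age_x3 = t['age'] * 3:
   name  age  age_x3
0  Lena   57     171
1  Sara  128     384
value at position 1, column 'age_x3' → 384

384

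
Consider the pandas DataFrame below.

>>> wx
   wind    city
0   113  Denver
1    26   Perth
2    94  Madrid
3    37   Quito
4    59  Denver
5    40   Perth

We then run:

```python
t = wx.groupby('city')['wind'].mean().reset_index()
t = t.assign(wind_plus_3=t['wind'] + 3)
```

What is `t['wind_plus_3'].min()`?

group by city, mean of wind:
city
Denver    86.0
Madrid    94.0
Perth     33.0
Quito     37.0
Name: wind, dtype: float64
reset_index():
     city  wind
0  Denver  86.0
1  Madrid  94.0
2   Perth  33.0
3   Quito  37.0
add column wind_plus_3 = t['wind'] + 3:
     city  wind  wind_plus_3
0  Denver  86.0         89.0
1  Madrid  94.0         97.0
2   Perth  33.0         36.0
3   Quito  37.0         40.0
So min() = 36.0.

36.0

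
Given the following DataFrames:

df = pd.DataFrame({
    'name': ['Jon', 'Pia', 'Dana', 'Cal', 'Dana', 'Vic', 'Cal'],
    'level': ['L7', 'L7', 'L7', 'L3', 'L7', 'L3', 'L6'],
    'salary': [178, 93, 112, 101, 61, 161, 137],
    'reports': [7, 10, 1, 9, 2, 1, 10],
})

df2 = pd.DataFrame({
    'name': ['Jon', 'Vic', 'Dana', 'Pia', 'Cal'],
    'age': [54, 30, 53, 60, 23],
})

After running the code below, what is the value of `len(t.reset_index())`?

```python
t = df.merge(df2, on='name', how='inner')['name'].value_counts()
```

5

merge on 'name' (how='inner') → 7 rows:
   name level  salary  reports  age
0   Jon    L7     178        7   54
1   Pia    L7      93       10   60
2  Dana    L7     112        1   53
3   Cal    L3     101        9   23
4  Dana    L7      61        2   53
5   Vic    L3     161        1   30
6   Cal    L6     137       10   23
value_counts of name:
name
Dana    2
Cal     2
Jon     1
Pia     1
Vic     1
Name: count, dtype: int64
reset_index():
   name  count
0  Dana      2
1   Cal      2
2   Jon      1
3   Pia      1
4   Vic      1
So reset_index()) = 5.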